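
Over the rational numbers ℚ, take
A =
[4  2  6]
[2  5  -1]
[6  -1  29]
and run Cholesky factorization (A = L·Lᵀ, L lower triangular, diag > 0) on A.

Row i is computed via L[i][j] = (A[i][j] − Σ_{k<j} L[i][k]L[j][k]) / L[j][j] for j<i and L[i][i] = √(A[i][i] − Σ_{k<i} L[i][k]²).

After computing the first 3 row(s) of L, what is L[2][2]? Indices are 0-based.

L[2][2] = 4

Step 1: L[0][0] = √(4) = 2.
  L[1][0] = (2) / L[0][0] = 1.
Step 2: L[1][1] = √(4) = 2.
  L[2][0] = (6) / L[0][0] = 3.
  L[2][1] = (-4) / L[1][1] = -2.
Step 3: L[2][2] = √(16) = 4.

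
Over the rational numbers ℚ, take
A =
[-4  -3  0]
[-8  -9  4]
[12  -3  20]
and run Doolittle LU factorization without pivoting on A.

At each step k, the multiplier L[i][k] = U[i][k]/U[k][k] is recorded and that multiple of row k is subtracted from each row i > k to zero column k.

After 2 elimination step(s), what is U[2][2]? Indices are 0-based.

[col 0] pivot -4
  R1 -= 2*R0 → (0, -3, 4)  (L[1][0] := 2)
  R2 -= -3*R0 → (0, -12, 20)  (L[2][0] := -3)
[col 1] pivot -3
  R2 -= 4*R1 → (0, 0, 4)  (L[2][1] := 4)

U[2][2] = 4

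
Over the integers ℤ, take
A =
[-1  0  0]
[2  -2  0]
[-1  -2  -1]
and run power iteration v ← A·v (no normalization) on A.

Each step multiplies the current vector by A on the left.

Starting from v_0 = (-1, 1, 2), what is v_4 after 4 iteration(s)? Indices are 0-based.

v_0 = (-1, 1, 2).
v_1 = A·v_0 = (1, -4, -3).
v_2 = A·v_1 = (-1, 10, 10).
v_3 = A·v_2 = (1, -22, -29).
v_4 = A·v_3 = (-1, 46, 72).

v_4 = (-1, 46, 72)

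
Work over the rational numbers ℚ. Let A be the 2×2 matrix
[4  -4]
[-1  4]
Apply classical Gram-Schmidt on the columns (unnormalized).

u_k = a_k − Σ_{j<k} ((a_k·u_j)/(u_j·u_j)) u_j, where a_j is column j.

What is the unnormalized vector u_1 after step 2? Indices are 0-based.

u_1 = (12/17, 48/17)

Step 1: u_0 = a_0 = (4, -1).
Step 2: u_1 = a_1 − (-20/17)·u_0 = (12/17, 48/17).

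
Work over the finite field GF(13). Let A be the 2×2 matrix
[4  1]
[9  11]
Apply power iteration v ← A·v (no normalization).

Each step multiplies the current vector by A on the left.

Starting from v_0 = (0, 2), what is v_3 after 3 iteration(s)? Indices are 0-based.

v_3 = (3, 10)

v_0 = (0, 2).
v_1 = A·v_0 = (2, 9).
v_2 = A·v_1 = (4, 0).
v_3 = A·v_2 = (3, 10).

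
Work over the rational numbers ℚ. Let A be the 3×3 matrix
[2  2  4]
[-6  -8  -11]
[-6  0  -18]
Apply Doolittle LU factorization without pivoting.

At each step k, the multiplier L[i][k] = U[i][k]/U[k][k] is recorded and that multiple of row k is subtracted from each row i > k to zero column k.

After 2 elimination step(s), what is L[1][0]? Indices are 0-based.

L[1][0] = -3

Step 1: pivot at (0,0) is 2.
  row1 ← row1 − (-3)·row0  ⇒  L[1][0]=-3, U row1=(0, -2, 1)
  row2 ← row2 − (-3)·row0  ⇒  L[2][0]=-3, U row2=(0, 6, -6)
Step 2: pivot at (1,1) is -2.
  row2 ← row2 − (-3)·row1  ⇒  L[2][1]=-3, U row2=(0, 0, -3)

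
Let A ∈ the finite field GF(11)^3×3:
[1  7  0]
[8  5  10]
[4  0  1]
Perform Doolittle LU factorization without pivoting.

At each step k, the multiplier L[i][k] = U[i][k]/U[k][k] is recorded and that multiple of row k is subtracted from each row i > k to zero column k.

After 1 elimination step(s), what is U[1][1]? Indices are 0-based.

U[1][1] = 4

[col 0] pivot 1
  R1 -= 8*R0 → (0, 4, 10)  (L[1][0] := 8)
  R2 -= 4*R0 → (0, 5, 1)  (L[2][0] := 4)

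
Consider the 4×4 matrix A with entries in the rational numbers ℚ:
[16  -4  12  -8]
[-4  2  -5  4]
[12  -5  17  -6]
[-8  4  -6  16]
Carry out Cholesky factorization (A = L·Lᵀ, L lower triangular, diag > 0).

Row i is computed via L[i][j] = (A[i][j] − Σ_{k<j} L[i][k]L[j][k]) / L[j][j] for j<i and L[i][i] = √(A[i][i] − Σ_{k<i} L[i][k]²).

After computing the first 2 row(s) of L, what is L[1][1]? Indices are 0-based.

Step 1: L[0][0] = √(16) = 4.
  L[1][0] = (-4) / L[0][0] = -1.
Step 2: L[1][1] = √(1) = 1.

L[1][1] = 1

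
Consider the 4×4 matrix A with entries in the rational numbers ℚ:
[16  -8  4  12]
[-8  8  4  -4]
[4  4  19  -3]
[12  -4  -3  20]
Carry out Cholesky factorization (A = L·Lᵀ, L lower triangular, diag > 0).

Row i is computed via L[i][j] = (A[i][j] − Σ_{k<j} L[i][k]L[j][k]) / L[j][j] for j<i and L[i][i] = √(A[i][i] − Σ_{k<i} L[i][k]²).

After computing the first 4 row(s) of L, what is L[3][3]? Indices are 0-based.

Step 1: L[0][0] = √(16) = 4.
  L[1][0] = (-8) / L[0][0] = -2.
Step 2: L[1][1] = √(4) = 2.
  L[2][0] = (4) / L[0][0] = 1.
  L[2][1] = (6) / L[1][1] = 3.
Step 3: L[2][2] = √(9) = 3.
  L[3][0] = (12) / L[0][0] = 3.
  L[3][1] = (2) / L[1][1] = 1.
  L[3][2] = (-9) / L[2][2] = -3.
Step 4: L[3][3] = √(1) = 1.

L[3][3] = 1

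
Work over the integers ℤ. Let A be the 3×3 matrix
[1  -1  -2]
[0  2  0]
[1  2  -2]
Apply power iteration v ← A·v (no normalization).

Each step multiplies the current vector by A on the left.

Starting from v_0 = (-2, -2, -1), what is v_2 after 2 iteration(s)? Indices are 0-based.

v_0 = (-2, -2, -1).
v_1 = A·v_0 = (2, -4, -4).
v_2 = A·v_1 = (14, -8, 2).

v_2 = (14, -8, 2)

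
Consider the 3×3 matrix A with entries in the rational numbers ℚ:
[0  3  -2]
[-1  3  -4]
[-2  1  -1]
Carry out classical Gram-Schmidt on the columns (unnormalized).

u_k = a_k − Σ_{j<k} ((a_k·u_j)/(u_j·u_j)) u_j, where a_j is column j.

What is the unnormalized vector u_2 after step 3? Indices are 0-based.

Step 1: u_0 = a_0 = (0, -1, -2).
Step 2: u_1 = a_1 − (-1)·u_0 = (3, 2, -1).
Step 3: u_2 = a_2 − (6/5)·u_0 − (-13/14)·u_1 = (11/14, -33/35, 33/70).

u_2 = (11/14, -33/35, 33/70)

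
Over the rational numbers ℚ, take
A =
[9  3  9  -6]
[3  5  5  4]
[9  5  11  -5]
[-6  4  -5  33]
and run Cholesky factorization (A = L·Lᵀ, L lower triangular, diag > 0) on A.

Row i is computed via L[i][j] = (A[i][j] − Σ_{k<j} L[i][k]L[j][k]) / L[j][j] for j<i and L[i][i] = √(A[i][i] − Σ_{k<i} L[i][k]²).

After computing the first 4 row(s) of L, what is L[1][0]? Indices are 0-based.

Step 1: L[0][0] = √(9) = 3.
  L[1][0] = (3) / L[0][0] = 1.
Step 2: L[1][1] = √(4) = 2.
  L[2][0] = (9) / L[0][0] = 3.
  L[2][1] = (2) / L[1][1] = 1.
Step 3: L[2][2] = √(1) = 1.
  L[3][0] = (-6) / L[0][0] = -2.
  L[3][1] = (6) / L[1][1] = 3.
  L[3][2] = (-2) / L[2][2] = -2.
Step 4: L[3][3] = √(16) = 4.

L[1][0] = 1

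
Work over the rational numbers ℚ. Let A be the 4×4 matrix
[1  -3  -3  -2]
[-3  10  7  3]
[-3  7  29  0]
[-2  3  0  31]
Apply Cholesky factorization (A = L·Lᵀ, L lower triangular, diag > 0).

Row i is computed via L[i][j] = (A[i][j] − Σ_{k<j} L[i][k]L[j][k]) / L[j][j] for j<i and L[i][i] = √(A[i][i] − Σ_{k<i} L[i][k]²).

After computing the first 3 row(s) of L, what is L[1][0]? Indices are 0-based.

L[1][0] = -3

Step 1: L[0][0] = √(1) = 1.
  L[1][0] = (-3) / L[0][0] = -3.
Step 2: L[1][1] = √(1) = 1.
  L[2][0] = (-3) / L[0][0] = -3.
  L[2][1] = (-2) / L[1][1] = -2.
Step 3: L[2][2] = √(16) = 4.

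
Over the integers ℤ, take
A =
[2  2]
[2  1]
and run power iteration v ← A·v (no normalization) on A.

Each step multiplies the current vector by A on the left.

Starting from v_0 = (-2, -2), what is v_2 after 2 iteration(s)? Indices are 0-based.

v_2 = (-28, -22)

v_0 = (-2, -2).
v_1 = A·v_0 = (-8, -6).
v_2 = A·v_1 = (-28, -22).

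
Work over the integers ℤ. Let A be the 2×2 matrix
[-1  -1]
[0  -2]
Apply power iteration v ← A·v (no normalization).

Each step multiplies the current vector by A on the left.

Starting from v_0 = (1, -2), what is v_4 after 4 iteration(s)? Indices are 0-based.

v_0 = (1, -2).
v_1 = A·v_0 = (1, 4).
v_2 = A·v_1 = (-5, -8).
v_3 = A·v_2 = (13, 16).
v_4 = A·v_3 = (-29, -32).

v_4 = (-29, -32)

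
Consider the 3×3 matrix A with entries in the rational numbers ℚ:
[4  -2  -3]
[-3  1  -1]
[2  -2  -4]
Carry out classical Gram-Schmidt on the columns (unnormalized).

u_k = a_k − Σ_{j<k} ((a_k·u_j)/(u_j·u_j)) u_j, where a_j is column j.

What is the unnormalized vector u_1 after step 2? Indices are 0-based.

Step 1: u_0 = a_0 = (4, -3, 2).
Step 2: u_1 = a_1 − (-15/29)·u_0 = (2/29, -16/29, -28/29).

u_1 = (2/29, -16/29, -28/29)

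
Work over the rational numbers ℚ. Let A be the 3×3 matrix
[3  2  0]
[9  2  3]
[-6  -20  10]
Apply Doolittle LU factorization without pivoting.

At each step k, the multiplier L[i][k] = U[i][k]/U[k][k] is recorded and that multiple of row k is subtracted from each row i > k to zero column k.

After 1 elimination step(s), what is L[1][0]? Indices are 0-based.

Step 1: pivot at (0,0) is 3.
  row1 ← row1 − (3)·row0  ⇒  L[1][0]=3, U row1=(0, -4, 3)
  row2 ← row2 − (-2)·row0  ⇒  L[2][0]=-2, U row2=(0, -16, 10)

L[1][0] = 3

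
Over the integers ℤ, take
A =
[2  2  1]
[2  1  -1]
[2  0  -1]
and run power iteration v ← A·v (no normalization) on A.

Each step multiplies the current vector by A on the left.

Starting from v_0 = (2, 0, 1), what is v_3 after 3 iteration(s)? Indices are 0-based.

v_0 = (2, 0, 1).
v_1 = A·v_0 = (5, 3, 3).
v_2 = A·v_1 = (19, 10, 7).
v_3 = A·v_2 = (65, 41, 31).

v_3 = (65, 41, 31)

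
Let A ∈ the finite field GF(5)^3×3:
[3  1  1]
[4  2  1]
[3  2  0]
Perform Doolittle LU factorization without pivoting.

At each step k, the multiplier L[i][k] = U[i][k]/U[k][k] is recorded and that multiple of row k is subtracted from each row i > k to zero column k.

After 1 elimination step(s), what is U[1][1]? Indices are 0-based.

k=0: U[0][0]=3
  eliminate (1,0): mult=3, new row 1: (0, 4, 3); set L[1][0]=3
  eliminate (2,0): mult=1, new row 2: (0, 1, 4); set L[2][0]=1

U[1][1] = 4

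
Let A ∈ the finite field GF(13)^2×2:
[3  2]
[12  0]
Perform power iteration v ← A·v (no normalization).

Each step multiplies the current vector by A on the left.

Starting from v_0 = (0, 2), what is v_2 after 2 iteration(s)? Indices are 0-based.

v_0 = (0, 2).
v_1 = A·v_0 = (4, 0).
v_2 = A·v_1 = (12, 9).

v_2 = (12, 9)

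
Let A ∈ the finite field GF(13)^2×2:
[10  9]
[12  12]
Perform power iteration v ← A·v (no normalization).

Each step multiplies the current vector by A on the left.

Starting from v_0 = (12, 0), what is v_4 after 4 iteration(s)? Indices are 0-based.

v_4 = (1, 6)

v_0 = (12, 0).
v_1 = A·v_0 = (3, 1).
v_2 = A·v_1 = (0, 9).
v_3 = A·v_2 = (3, 4).
v_4 = A·v_3 = (1, 6).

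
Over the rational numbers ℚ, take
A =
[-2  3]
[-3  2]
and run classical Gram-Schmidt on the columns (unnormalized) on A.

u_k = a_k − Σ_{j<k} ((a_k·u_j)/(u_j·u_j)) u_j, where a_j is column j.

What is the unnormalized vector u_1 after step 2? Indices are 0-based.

Step 1: u_0 = a_0 = (-2, -3).
Step 2: u_1 = a_1 − (-12/13)·u_0 = (15/13, -10/13).

u_1 = (15/13, -10/13)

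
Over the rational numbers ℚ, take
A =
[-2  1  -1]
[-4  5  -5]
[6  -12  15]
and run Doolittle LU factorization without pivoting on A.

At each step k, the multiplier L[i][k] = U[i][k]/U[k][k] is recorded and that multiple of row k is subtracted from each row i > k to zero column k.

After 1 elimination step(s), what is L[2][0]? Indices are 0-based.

L[2][0] = -3

[col 0] pivot -2
  R1 -= 2*R0 → (0, 3, -3)  (L[1][0] := 2)
  R2 -= -3*R0 → (0, -9, 12)  (L[2][0] := -3)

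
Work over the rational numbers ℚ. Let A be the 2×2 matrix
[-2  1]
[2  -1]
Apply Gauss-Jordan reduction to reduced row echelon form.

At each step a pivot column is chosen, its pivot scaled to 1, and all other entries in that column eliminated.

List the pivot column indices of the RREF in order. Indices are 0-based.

step 1: normalize row 0 (÷-2) = (1, -1/2)
  row 1: subtract 2×row0 = (0, 0)
skip col 1 (zero from row 1)

pivot columns: 0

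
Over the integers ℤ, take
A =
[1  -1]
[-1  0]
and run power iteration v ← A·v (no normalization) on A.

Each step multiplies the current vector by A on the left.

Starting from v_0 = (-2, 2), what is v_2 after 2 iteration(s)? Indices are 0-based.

v_0 = (-2, 2).
v_1 = A·v_0 = (-4, 2).
v_2 = A·v_1 = (-6, 4).

v_2 = (-6, 4)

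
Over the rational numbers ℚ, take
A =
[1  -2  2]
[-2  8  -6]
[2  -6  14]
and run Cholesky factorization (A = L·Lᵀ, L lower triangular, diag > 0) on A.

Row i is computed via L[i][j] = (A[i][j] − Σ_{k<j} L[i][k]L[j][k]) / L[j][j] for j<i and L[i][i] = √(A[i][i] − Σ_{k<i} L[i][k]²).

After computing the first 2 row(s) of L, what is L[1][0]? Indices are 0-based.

Step 1: L[0][0] = √(1) = 1.
  L[1][0] = (-2) / L[0][0] = -2.
Step 2: L[1][1] = √(4) = 2.

L[1][0] = -2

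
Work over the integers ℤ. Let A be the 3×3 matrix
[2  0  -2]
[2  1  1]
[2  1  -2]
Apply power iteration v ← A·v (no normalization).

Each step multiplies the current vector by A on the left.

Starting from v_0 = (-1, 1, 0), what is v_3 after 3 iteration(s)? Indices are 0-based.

v_3 = (2, -13, -4)

v_0 = (-1, 1, 0).
v_1 = A·v_0 = (-2, -1, -1).
v_2 = A·v_1 = (-2, -6, -3).
v_3 = A·v_2 = (2, -13, -4).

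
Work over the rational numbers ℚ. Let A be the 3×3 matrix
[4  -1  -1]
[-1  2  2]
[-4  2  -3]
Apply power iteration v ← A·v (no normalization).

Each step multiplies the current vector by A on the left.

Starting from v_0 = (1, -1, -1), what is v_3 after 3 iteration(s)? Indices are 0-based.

v_0 = (1, -1, -1).
v_1 = A·v_0 = (6, -5, -3).
v_2 = A·v_1 = (32, -22, -25).
v_3 = A·v_2 = (175, -126, -97).

v_3 = (175, -126, -97)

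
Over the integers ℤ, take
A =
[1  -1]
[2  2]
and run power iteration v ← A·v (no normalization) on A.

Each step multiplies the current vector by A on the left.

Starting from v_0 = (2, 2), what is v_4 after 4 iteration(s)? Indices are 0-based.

v_4 = (-40, -16)

v_0 = (2, 2).
v_1 = A·v_0 = (0, 8).
v_2 = A·v_1 = (-8, 16).
v_3 = A·v_2 = (-24, 16).
v_4 = A·v_3 = (-40, -16).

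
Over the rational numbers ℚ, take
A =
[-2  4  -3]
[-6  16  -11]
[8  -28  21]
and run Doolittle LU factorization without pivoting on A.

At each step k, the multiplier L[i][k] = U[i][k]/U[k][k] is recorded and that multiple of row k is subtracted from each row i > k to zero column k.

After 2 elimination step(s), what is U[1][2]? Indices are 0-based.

U[1][2] = -2

k=0: U[0][0]=-2
  eliminate (1,0): mult=3, new row 1: (0, 4, -2); set L[1][0]=3
  eliminate (2,0): mult=-4, new row 2: (0, -12, 9); set L[2][0]=-4
k=1: U[1][1]=4
  eliminate (2,1): mult=-3, new row 2: (0, 0, 3); set L[2][1]=-3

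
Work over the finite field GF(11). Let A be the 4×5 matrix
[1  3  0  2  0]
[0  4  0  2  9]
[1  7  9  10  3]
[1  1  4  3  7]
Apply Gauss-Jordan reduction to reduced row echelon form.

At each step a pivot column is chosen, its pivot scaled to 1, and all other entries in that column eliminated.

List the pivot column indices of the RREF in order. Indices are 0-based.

[1] R0 /= 1  ⇒  (1, 3, 0, 2, 0)
     R2 -= 1·R0  ⇒  (0, 4, 9, 8, 3)
     R3 -= 1·R0  ⇒  (0, 9, 4, 1, 7)
[2] R1 /= 4  ⇒  (0, 1, 0, 6, 5)
     R0 -= 3·R1  ⇒  (1, 0, 0, 6, 7)
     R2 -= 4·R1  ⇒  (0, 0, 9, 6, 5)
     R3 -= 9·R1  ⇒  (0, 0, 4, 2, 6)
[3] R2 /= 9  ⇒  (0, 0, 1, 8, 3)
     R3 -= 4·R2  ⇒  (0, 0, 0, 3, 5)
[4] R3 /= 3  ⇒  (0, 0, 0, 1, 9)
     R0 -= 6·R3  ⇒  (1, 0, 0, 0, 8)
     R1 -= 6·R3  ⇒  (0, 1, 0, 0, 6)
     R2 -= 8·R3  ⇒  (0, 0, 1, 0, 8)

pivot columns: 0, 1, 2, 3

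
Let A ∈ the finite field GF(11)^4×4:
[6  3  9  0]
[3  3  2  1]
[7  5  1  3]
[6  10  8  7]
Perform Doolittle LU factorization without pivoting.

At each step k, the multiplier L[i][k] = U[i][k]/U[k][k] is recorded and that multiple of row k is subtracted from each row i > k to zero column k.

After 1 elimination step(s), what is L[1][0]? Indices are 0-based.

L[1][0] = 6

k=0: U[0][0]=6
  eliminate (1,0): mult=6, new row 1: (0, 7, 3, 1); set L[1][0]=6
  eliminate (2,0): mult=3, new row 2: (0, 7, 7, 3); set L[2][0]=3
  eliminate (3,0): mult=1, new row 3: (0, 7, 10, 7); set L[3][0]=1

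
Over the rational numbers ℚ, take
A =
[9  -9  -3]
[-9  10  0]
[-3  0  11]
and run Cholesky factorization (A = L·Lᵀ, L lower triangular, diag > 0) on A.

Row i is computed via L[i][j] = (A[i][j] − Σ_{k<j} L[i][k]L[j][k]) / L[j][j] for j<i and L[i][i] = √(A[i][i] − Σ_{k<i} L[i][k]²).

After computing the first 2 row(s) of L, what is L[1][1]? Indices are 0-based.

L[1][1] = 1

Step 1: L[0][0] = √(9) = 3.
  L[1][0] = (-9) / L[0][0] = -3.
Step 2: L[1][1] = √(1) = 1.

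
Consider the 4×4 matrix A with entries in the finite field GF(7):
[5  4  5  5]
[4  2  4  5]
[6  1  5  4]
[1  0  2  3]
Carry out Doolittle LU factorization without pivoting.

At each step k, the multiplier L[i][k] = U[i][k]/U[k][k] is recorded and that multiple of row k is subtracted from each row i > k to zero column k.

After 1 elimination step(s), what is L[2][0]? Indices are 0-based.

k=0: U[0][0]=5
  eliminate (1,0): mult=5, new row 1: (0, 3, 0, 1); set L[1][0]=5
  eliminate (2,0): mult=4, new row 2: (0, 6, 6, 5); set L[2][0]=4
  eliminate (3,0): mult=3, new row 3: (0, 2, 1, 2); set L[3][0]=3

L[2][0] = 4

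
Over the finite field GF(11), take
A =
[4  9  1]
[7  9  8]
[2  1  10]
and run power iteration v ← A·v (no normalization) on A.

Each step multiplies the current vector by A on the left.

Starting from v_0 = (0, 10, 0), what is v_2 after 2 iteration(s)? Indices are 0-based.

v_2 = (3, 2, 7)

v_0 = (0, 10, 0).
v_1 = A·v_0 = (2, 2, 10).
v_2 = A·v_1 = (3, 2, 7).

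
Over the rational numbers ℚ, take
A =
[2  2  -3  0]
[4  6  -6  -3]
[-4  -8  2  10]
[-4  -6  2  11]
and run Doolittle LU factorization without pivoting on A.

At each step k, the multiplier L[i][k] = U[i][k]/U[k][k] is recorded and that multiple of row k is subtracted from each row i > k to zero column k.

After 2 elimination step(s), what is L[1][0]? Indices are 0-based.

k=0: U[0][0]=2
  eliminate (1,0): mult=2, new row 1: (0, 2, 0, -3); set L[1][0]=2
  eliminate (2,0): mult=-2, new row 2: (0, -4, -4, 10); set L[2][0]=-2
  eliminate (3,0): mult=-2, new row 3: (0, -2, -4, 11); set L[3][0]=-2
k=1: U[1][1]=2
  eliminate (2,1): mult=-2, new row 2: (0, 0, -4, 4); set L[2][1]=-2
  eliminate (3,1): mult=-1, new row 3: (0, 0, -4, 8); set L[3][1]=-1

L[1][0] = 2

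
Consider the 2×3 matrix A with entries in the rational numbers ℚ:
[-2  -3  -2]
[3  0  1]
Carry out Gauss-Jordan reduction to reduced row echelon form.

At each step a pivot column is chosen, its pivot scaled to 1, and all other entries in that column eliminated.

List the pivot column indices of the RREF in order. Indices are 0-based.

pivot columns: 0, 1

pivot(0,0)=-2: scale R0 → (1, 3/2, 1)
  clear (1,0): R1 −= (3)R0 → (0, -9/2, -2)
pivot(1,1)=-9/2: scale R1 → (0, 1, 4/9)
  clear (0,1): R0 −= (3/2)R1 → (1, 0, 1/3)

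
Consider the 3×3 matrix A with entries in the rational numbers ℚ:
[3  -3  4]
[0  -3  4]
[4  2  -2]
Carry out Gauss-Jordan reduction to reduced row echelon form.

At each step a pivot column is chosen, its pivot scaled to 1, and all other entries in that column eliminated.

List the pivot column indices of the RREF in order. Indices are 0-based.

[1] R0 /= 3  ⇒  (1, -1, 4/3)
     R2 -= 4·R0  ⇒  (0, 6, -22/3)
[2] R1 /= -3  ⇒  (0, 1, -4/3)
     R0 -= -1·R1  ⇒  (1, 0, 0)
     R2 -= 6·R1  ⇒  (0, 0, 2/3)
[3] R2 /= 2/3  ⇒  (0, 0, 1)
     R1 -= -4/3·R2  ⇒  (0, 1, 0)

pivot columns: 0, 1, 2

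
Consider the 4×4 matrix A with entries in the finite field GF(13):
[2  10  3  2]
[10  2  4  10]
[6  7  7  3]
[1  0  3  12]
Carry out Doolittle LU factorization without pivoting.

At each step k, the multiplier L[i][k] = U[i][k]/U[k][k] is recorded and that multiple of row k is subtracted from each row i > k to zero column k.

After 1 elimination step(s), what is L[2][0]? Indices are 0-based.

L[2][0] = 3

k=0: U[0][0]=2
  eliminate (1,0): mult=5, new row 1: (0, 4, 2, 0); set L[1][0]=5
  eliminate (2,0): mult=3, new row 2: (0, 3, 11, 10); set L[2][0]=3
  eliminate (3,0): mult=7, new row 3: (0, 8, 8, 11); set L[3][0]=7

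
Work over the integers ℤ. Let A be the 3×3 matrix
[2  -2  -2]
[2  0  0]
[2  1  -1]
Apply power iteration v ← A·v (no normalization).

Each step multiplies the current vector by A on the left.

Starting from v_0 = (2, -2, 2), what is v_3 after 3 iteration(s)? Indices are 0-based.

v_0 = (2, -2, 2).
v_1 = A·v_0 = (4, 4, 0).
v_2 = A·v_1 = (0, 8, 12).
v_3 = A·v_2 = (-40, 0, -4).

v_3 = (-40, 0, -4)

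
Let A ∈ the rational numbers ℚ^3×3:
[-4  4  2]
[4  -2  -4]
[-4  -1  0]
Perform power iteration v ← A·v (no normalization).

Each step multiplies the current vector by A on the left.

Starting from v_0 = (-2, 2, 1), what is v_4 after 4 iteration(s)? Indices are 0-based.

v_4 = (-3712, 2016, -2384)

v_0 = (-2, 2, 1).
v_1 = A·v_0 = (18, -16, 6).
v_2 = A·v_1 = (-124, 80, -56).
v_3 = A·v_2 = (704, -432, 416).
v_4 = A·v_3 = (-3712, 2016, -2384).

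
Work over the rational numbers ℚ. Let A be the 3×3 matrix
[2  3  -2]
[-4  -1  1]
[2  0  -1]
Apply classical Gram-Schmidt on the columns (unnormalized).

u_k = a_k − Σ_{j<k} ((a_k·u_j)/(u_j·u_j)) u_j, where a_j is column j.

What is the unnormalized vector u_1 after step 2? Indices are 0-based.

u_1 = (13/6, 2/3, -5/6)

Step 1: u_0 = a_0 = (2, -4, 2).
Step 2: u_1 = a_1 − (5/12)·u_0 = (13/6, 2/3, -5/6).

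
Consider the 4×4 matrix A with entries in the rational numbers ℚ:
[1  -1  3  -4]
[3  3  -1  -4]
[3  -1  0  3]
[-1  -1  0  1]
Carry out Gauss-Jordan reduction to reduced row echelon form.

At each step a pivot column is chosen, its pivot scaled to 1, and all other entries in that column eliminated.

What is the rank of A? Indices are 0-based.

rank = 4

pivot(0,0)=1: scale R0 → (1, -1, 3, -4)
  clear (1,0): R1 −= (3)R0 → (0, 6, -10, 8)
  clear (2,0): R2 −= (3)R0 → (0, 2, -9, 15)
  clear (3,0): R3 −= (-1)R0 → (0, -2, 3, -3)
pivot(1,1)=6: scale R1 → (0, 1, -5/3, 4/3)
  clear (0,1): R0 −= (-1)R1 → (1, 0, 4/3, -8/3)
  clear (2,1): R2 −= (2)R1 → (0, 0, -17/3, 37/3)
  clear (3,1): R3 −= (-2)R1 → (0, 0, -1/3, -1/3)
pivot(2,2)=-17/3: scale R2 → (0, 0, 1, -37/17)
  clear (0,2): R0 −= (4/3)R2 → (1, 0, 0, 4/17)
  clear (1,2): R1 −= (-5/3)R2 → (0, 1, 0, -39/17)
  clear (3,2): R3 −= (-1/3)R2 → (0, 0, 0, -18/17)
pivot(3,3)=-18/17: scale R3 → (0, 0, 0, 1)
  clear (0,3): R0 −= (4/17)R3 → (1, 0, 0, 0)
  clear (1,3): R1 −= (-39/17)R3 → (0, 1, 0, 0)
  clear (2,3): R2 −= (-37/17)R3 → (0, 0, 1, 0)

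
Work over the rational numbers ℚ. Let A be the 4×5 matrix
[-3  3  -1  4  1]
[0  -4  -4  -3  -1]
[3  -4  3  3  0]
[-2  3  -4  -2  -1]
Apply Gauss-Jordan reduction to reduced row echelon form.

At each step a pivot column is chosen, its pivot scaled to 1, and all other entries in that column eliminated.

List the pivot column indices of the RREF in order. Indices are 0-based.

step 1: normalize row 0 (÷-3) = (1, -1, 1/3, -4/3, -1/3)
  row 2: subtract 3×row0 = (0, -1, 2, 7, 1)
  row 3: subtract -2×row0 = (0, 1, -10/3, -14/3, -5/3)
step 2: normalize row 1 (÷-4) = (0, 1, 1, 3/4, 1/4)
  row 0: subtract -1×row1 = (1, 0, 4/3, -7/12, -1/12)
  row 2: subtract -1×row1 = (0, 0, 3, 31/4, 5/4)
  row 3: subtract 1×row1 = (0, 0, -13/3, -65/12, -23/12)
step 3: normalize row 2 (÷3) = (0, 0, 1, 31/12, 5/12)
  row 0: subtract 4/3×row2 = (1, 0, 0, -145/36, -23/36)
  row 1: subtract 1×row2 = (0, 1, 0, -11/6, -1/6)
  row 3: subtract -13/3×row2 = (0, 0, 0, 52/9, -1/9)
step 4: normalize row 3 (÷52/9) = (0, 0, 0, 1, -1/52)
  row 0: subtract -145/36×row3 = (1, 0, 0, 0, -149/208)
  row 1: subtract -11/6×row3 = (0, 1, 0, 0, -21/104)
  row 2: subtract 31/12×row3 = (0, 0, 1, 0, 97/208)

pivot columns: 0, 1, 2, 3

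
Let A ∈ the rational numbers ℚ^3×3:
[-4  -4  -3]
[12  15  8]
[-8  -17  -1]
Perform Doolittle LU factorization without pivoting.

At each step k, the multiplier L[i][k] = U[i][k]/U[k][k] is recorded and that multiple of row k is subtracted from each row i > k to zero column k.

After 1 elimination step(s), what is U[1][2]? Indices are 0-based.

U[1][2] = -1

[col 0] pivot -4
  R1 -= -3*R0 → (0, 3, -1)  (L[1][0] := -3)
  R2 -= 2*R0 → (0, -9, 5)  (L[2][0] := 2)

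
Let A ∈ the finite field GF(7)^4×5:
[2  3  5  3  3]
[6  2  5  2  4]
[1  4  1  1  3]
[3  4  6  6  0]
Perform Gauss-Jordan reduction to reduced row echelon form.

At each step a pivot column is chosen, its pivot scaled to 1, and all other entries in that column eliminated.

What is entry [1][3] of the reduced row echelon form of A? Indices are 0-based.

[1] R0 /= 2  ⇒  (1, 5, 6, 5, 5)
     R1 -= 6·R0  ⇒  (0, 0, 4, 0, 2)
     R2 -= 1·R0  ⇒  (0, 6, 2, 3, 5)
     R3 -= 3·R0  ⇒  (0, 3, 2, 5, 6)
[2] R1 <-> R2
[2] R1 /= 6  ⇒  (0, 1, 5, 4, 2)
     R0 -= 5·R1  ⇒  (1, 0, 2, 6, 2)
     R3 -= 3·R1  ⇒  (0, 0, 1, 0, 0)
[3] R2 /= 4  ⇒  (0, 0, 1, 0, 4)
     R0 -= 2·R2  ⇒  (1, 0, 0, 6, 1)
     R1 -= 5·R2  ⇒  (0, 1, 0, 4, 3)
     R3 -= 1·R2  ⇒  (0, 0, 0, 0, 3)
column 3 empty below row 3
[4] R3 /= 3  ⇒  (0, 0, 0, 0, 1)
     R0 -= 1·R3  ⇒  (1, 0, 0, 6, 0)
     R1 -= 3·R3  ⇒  (0, 1, 0, 4, 0)
     R2 -= 4·R3  ⇒  (0, 0, 1, 0, 0)

M[1][3] = 4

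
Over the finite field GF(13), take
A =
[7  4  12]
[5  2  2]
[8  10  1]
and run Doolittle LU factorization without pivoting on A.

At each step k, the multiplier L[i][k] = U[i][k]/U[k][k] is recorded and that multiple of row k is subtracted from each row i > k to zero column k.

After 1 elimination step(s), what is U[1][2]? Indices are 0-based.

U[1][2] = 12

k=0: U[0][0]=7
  eliminate (1,0): mult=10, new row 1: (0, 1, 12); set L[1][0]=10
  eliminate (2,0): mult=3, new row 2: (0, 11, 4); set L[2][0]=3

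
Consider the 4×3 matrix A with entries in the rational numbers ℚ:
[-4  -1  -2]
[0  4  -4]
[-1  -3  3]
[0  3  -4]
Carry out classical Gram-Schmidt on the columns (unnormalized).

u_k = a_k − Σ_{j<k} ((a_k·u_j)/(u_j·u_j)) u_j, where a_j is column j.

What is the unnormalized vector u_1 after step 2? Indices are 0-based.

u_1 = (11/17, 4, -44/17, 3)

Step 1: u_0 = a_0 = (-4, 0, -1, 0).
Step 2: u_1 = a_1 − (7/17)·u_0 = (11/17, 4, -44/17, 3).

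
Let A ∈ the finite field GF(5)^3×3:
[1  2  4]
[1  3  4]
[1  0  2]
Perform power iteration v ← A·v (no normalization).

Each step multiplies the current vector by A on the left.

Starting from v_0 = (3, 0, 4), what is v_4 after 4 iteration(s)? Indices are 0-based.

v_4 = (2, 2, 1)

v_0 = (3, 0, 4).
v_1 = A·v_0 = (4, 4, 1).
v_2 = A·v_1 = (1, 0, 1).
v_3 = A·v_2 = (0, 0, 3).
v_4 = A·v_3 = (2, 2, 1).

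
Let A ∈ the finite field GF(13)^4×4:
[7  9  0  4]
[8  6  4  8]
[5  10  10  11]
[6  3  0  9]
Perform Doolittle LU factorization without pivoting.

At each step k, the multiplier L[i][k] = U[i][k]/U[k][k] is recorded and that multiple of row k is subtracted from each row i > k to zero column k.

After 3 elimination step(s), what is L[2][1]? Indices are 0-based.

[col 0] pivot 7
  R1 -= 3*R0 → (0, 5, 4, 9)  (L[1][0] := 3)
  R2 -= 10*R0 → (0, 11, 10, 10)  (L[2][0] := 10)
  R3 -= 12*R0 → (0, 12, 0, 0)  (L[3][0] := 12)
[col 1] pivot 5
  R2 -= 10*R1 → (0, 0, 9, 11)  (L[2][1] := 10)
  R3 -= 5*R1 → (0, 0, 6, 7)  (L[3][1] := 5)
[col 2] pivot 9
  R3 -= 5*R2 → (0, 0, 0, 4)  (L[3][2] := 5)

L[2][1] = 10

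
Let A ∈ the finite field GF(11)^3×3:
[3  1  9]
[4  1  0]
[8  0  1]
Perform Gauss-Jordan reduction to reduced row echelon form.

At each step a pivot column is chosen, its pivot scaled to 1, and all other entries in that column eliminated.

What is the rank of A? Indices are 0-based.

rank = 3

step 1: normalize row 0 (÷3) = (1, 4, 3)
  row 1: subtract 4×row0 = (0, 7, 10)
  row 2: subtract 8×row0 = (0, 1, 10)
step 2: normalize row 1 (÷7) = (0, 1, 3)
  row 0: subtract 4×row1 = (1, 0, 2)
  row 2: subtract 1×row1 = (0, 0, 7)
step 3: normalize row 2 (÷7) = (0, 0, 1)
  row 0: subtract 2×row2 = (1, 0, 0)
  row 1: subtract 3×row2 = (0, 1, 0)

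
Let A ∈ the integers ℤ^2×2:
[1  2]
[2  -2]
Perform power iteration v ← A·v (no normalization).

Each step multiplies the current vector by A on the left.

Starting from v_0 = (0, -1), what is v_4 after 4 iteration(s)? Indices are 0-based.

v_0 = (0, -1).
v_1 = A·v_0 = (-2, 2).
v_2 = A·v_1 = (2, -8).
v_3 = A·v_2 = (-14, 20).
v_4 = A·v_3 = (26, -68).

v_4 = (26, -68)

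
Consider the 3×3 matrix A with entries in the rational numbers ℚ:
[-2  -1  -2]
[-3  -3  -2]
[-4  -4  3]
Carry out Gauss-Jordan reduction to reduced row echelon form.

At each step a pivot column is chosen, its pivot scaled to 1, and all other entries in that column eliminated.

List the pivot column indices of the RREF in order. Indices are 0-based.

[1] R0 /= -2  ⇒  (1, 1/2, 1)
     R1 -= -3·R0  ⇒  (0, -3/2, 1)
     R2 -= -4·R0  ⇒  (0, -2, 7)
[2] R1 /= -3/2  ⇒  (0, 1, -2/3)
     R0 -= 1/2·R1  ⇒  (1, 0, 4/3)
     R2 -= -2·R1  ⇒  (0, 0, 17/3)
[3] R2 /= 17/3  ⇒  (0, 0, 1)
     R0 -= 4/3·R2  ⇒  (1, 0, 0)
     R1 -= -2/3·R2  ⇒  (0, 1, 0)

pivot columns: 0, 1, 2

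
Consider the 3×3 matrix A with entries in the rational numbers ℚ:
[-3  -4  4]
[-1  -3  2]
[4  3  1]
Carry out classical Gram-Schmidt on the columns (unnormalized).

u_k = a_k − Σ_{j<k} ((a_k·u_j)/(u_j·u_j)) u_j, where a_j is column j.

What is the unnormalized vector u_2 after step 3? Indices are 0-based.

u_2 = (243/155, -189/155, 27/31)

Step 1: u_0 = a_0 = (-3, -1, 4).
Step 2: u_1 = a_1 − (27/26)·u_0 = (-23/26, -51/26, -15/13).
Step 3: u_2 = a_2 − (-5/13)·u_0 − (-224/155)·u_1 = (243/155, -189/155, 27/31).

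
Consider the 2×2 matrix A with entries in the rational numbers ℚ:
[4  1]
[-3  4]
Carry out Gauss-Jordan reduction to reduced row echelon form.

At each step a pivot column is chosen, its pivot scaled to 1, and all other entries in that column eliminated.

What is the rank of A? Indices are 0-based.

pivot(0,0)=4: scale R0 → (1, 1/4)
  clear (1,0): R1 −= (-3)R0 → (0, 19/4)
pivot(1,1)=19/4: scale R1 → (0, 1)
  clear (0,1): R0 −= (1/4)R1 → (1, 0)

rank = 2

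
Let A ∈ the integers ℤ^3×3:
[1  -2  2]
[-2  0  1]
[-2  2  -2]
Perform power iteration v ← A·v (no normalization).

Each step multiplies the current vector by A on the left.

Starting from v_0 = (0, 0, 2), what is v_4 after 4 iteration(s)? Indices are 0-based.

v_4 = (-48, -64, 24)

v_0 = (0, 0, 2).
v_1 = A·v_0 = (4, 2, -4).
v_2 = A·v_1 = (-8, -12, 4).
v_3 = A·v_2 = (24, 20, -16).
v_4 = A·v_3 = (-48, -64, 24).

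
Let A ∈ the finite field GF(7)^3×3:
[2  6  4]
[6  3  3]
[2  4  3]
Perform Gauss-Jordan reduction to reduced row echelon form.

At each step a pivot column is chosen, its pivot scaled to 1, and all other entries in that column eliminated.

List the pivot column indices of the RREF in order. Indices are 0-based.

pivot columns: 0, 1, 2

step 1: normalize row 0 (÷2) = (1, 3, 2)
  row 1: subtract 6×row0 = (0, 6, 5)
  row 2: subtract 2×row0 = (0, 5, 6)
step 2: normalize row 1 (÷6) = (0, 1, 2)
  row 0: subtract 3×row1 = (1, 0, 3)
  row 2: subtract 5×row1 = (0, 0, 3)
step 3: normalize row 2 (÷3) = (0, 0, 1)
  row 0: subtract 3×row2 = (1, 0, 0)
  row 1: subtract 2×row2 = (0, 1, 0)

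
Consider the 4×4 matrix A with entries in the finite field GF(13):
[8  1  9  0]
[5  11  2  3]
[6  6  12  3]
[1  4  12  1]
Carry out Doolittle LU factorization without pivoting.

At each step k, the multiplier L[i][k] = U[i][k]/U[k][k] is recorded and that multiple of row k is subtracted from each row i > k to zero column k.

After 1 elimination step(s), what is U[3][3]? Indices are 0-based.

U[3][3] = 1

k=0: U[0][0]=8
  eliminate (1,0): mult=12, new row 1: (0, 12, 11, 3); set L[1][0]=12
  eliminate (2,0): mult=4, new row 2: (0, 2, 2, 3); set L[2][0]=4
  eliminate (3,0): mult=5, new row 3: (0, 12, 6, 1); set L[3][0]=5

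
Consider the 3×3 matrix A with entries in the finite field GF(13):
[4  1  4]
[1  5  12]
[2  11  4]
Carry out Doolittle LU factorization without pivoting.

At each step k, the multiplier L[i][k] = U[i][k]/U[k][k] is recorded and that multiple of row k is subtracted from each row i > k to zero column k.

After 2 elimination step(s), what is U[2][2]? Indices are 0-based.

U[2][2] = 3

k=0: U[0][0]=4
  eliminate (1,0): mult=10, new row 1: (0, 8, 11); set L[1][0]=10
  eliminate (2,0): mult=7, new row 2: (0, 4, 2); set L[2][0]=7
k=1: U[1][1]=8
  eliminate (2,1): mult=7, new row 2: (0, 0, 3); set L[2][1]=7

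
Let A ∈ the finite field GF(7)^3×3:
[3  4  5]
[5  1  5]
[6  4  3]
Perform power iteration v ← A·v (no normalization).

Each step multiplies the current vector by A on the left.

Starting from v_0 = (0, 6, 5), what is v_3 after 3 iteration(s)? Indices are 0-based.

v_3 = (0, 2, 6)

v_0 = (0, 6, 5).
v_1 = A·v_0 = (0, 3, 4).
v_2 = A·v_1 = (4, 2, 3).
v_3 = A·v_2 = (0, 2, 6).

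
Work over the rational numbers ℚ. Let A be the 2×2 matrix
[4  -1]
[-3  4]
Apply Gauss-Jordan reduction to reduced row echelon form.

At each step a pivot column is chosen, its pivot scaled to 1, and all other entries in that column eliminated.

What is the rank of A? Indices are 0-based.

rank = 2

[1] R0 /= 4  ⇒  (1, -1/4)
     R1 -= -3·R0  ⇒  (0, 13/4)
[2] R1 /= 13/4  ⇒  (0, 1)
     R0 -= -1/4·R1  ⇒  (1, 0)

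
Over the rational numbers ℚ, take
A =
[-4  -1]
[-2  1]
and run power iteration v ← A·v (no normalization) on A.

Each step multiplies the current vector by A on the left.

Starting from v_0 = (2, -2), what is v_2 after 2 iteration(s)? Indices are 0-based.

v_2 = (30, 6)

v_0 = (2, -2).
v_1 = A·v_0 = (-6, -6).
v_2 = A·v_1 = (30, 6).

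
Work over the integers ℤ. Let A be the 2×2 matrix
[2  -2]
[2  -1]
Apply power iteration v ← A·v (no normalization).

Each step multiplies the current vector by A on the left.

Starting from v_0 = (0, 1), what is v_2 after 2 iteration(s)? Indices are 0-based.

v_0 = (0, 1).
v_1 = A·v_0 = (-2, -1).
v_2 = A·v_1 = (-2, -3).

v_2 = (-2, -3)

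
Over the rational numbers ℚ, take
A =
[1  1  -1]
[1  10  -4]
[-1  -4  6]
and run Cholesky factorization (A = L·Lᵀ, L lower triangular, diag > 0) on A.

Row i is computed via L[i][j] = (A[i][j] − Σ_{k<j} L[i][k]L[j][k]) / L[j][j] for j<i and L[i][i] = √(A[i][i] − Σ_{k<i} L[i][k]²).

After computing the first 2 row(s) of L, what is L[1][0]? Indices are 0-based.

L[1][0] = 1

Step 1: L[0][0] = √(1) = 1.
  L[1][0] = (1) / L[0][0] = 1.
Step 2: L[1][1] = √(9) = 3.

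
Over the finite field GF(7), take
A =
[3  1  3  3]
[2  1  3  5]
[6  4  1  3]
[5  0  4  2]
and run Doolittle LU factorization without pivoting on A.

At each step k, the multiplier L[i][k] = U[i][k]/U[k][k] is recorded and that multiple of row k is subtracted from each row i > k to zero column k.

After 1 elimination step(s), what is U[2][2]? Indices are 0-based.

U[2][2] = 2

k=0: U[0][0]=3
  eliminate (1,0): mult=3, new row 1: (0, 5, 1, 3); set L[1][0]=3
  eliminate (2,0): mult=2, new row 2: (0, 2, 2, 4); set L[2][0]=2
  eliminate (3,0): mult=4, new row 3: (0, 3, 6, 4); set L[3][0]=4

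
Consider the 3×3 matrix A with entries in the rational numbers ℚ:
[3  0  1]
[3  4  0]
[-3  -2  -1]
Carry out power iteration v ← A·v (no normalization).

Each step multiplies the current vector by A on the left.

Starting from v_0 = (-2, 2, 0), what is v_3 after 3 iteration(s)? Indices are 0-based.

v_0 = (-2, 2, 0).
v_1 = A·v_0 = (-6, 2, 2).
v_2 = A·v_1 = (-16, -10, 12).
v_3 = A·v_2 = (-36, -88, 56).

v_3 = (-36, -88, 56)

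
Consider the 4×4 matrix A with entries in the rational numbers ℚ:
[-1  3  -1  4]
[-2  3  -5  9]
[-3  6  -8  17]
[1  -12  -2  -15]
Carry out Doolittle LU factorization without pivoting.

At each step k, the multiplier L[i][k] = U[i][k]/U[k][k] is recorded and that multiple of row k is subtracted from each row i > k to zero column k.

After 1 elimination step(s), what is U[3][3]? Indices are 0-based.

U[3][3] = -11

k=0: U[0][0]=-1
  eliminate (1,0): mult=2, new row 1: (0, -3, -3, 1); set L[1][0]=2
  eliminate (2,0): mult=3, new row 2: (0, -3, -5, 5); set L[2][0]=3
  eliminate (3,0): mult=-1, new row 3: (0, -9, -3, -11); set L[3][0]=-1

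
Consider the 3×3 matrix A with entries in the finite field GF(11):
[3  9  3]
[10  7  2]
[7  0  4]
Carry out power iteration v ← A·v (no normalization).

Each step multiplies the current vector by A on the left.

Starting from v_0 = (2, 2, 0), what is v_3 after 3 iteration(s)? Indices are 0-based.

v_0 = (2, 2, 0).
v_1 = A·v_0 = (2, 1, 3).
v_2 = A·v_1 = (2, 0, 4).
v_3 = A·v_2 = (7, 6, 8).

v_3 = (7, 6, 8)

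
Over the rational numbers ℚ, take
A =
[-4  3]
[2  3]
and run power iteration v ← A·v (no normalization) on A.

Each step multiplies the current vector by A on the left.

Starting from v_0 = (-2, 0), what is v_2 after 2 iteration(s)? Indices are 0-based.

v_0 = (-2, 0).
v_1 = A·v_0 = (8, -4).
v_2 = A·v_1 = (-44, 4).

v_2 = (-44, 4)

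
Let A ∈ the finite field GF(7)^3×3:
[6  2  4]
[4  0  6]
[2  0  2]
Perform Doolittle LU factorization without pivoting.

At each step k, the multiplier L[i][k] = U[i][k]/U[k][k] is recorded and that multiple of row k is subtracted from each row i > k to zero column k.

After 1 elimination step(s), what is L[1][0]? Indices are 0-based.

k=0: U[0][0]=6
  eliminate (1,0): mult=3, new row 1: (0, 1, 1); set L[1][0]=3
  eliminate (2,0): mult=5, new row 2: (0, 4, 3); set L[2][0]=5

L[1][0] = 3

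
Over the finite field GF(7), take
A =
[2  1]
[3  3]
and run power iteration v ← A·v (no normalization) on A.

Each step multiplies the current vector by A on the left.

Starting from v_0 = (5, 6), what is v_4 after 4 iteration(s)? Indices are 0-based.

v_4 = (0, 2)

v_0 = (5, 6).
v_1 = A·v_0 = (2, 5).
v_2 = A·v_1 = (2, 0).
v_3 = A·v_2 = (4, 6).
v_4 = A·v_3 = (0, 2).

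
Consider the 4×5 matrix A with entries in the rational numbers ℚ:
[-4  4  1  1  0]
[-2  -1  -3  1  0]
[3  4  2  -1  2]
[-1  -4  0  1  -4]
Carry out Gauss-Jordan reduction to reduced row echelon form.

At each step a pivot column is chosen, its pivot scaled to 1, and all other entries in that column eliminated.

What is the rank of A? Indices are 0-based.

step 1: normalize row 0 (÷-4) = (1, -1, -1/4, -1/4, 0)
  row 1: subtract -2×row0 = (0, -3, -7/2, 1/2, 0)
  row 2: subtract 3×row0 = (0, 7, 11/4, -1/4, 2)
  row 3: subtract -1×row0 = (0, -5, -1/4, 3/4, -4)
step 2: normalize row 1 (÷-3) = (0, 1, 7/6, -1/6, 0)
  row 0: subtract -1×row1 = (1, 0, 11/12, -5/12, 0)
  row 2: subtract 7×row1 = (0, 0, -65/12, 11/12, 2)
  row 3: subtract -5×row1 = (0, 0, 67/12, -1/12, -4)
step 3: normalize row 2 (÷-65/12) = (0, 0, 1, -11/65, -24/65)
  row 0: subtract 11/12×row2 = (1, 0, 0, -17/65, 22/65)
  row 1: subtract 7/6×row2 = (0, 1, 0, 2/65, 28/65)
  row 3: subtract 67/12×row2 = (0, 0, 0, 56/65, -126/65)
step 4: normalize row 3 (÷56/65) = (0, 0, 0, 1, -9/4)
  row 0: subtract -17/65×row3 = (1, 0, 0, 0, -1/4)
  row 1: subtract 2/65×row3 = (0, 1, 0, 0, 1/2)
  row 2: subtract -11/65×row3 = (0, 0, 1, 0, -3/4)

rank = 4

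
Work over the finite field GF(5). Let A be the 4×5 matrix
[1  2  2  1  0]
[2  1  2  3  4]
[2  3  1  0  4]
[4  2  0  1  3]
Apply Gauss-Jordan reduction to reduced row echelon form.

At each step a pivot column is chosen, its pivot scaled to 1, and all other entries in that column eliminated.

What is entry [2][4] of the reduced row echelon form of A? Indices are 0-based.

step 1: normalize row 0 (÷1) = (1, 2, 2, 1, 0)
  row 1: subtract 2×row0 = (0, 2, 3, 1, 4)
  row 2: subtract 2×row0 = (0, 4, 2, 3, 4)
  row 3: subtract 4×row0 = (0, 4, 2, 2, 3)
step 2: normalize row 1 (÷2) = (0, 1, 4, 3, 2)
  row 0: subtract 2×row1 = (1, 0, 4, 0, 1)
  row 2: subtract 4×row1 = (0, 0, 1, 1, 1)
  row 3: subtract 4×row1 = (0, 0, 1, 0, 0)
step 3: normalize row 2 (÷1) = (0, 0, 1, 1, 1)
  row 0: subtract 4×row2 = (1, 0, 0, 1, 2)
  row 1: subtract 4×row2 = (0, 1, 0, 4, 3)
  row 3: subtract 1×row2 = (0, 0, 0, 4, 4)
step 4: normalize row 3 (÷4) = (0, 0, 0, 1, 1)
  row 0: subtract 1×row3 = (1, 0, 0, 0, 1)
  row 1: subtract 4×row3 = (0, 1, 0, 0, 4)
  row 2: subtract 1×row3 = (0, 0, 1, 0, 0)

M[2][4] = 0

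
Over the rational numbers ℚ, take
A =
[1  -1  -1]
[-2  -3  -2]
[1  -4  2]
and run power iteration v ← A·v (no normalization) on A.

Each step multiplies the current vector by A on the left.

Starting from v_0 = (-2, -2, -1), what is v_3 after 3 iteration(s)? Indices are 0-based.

v_0 = (-2, -2, -1).
v_1 = A·v_0 = (1, 12, 4).
v_2 = A·v_1 = (-15, -46, -39).
v_3 = A·v_2 = (70, 246, 91).

v_3 = (70, 246, 91)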